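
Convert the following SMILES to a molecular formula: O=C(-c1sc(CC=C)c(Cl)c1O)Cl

Heavy atoms from the SMILES: 8 C, 2 Cl, 2 O, 1 S.
Implicit hydrogens by atom environment:
  4 × C (aromatic): no H
  2 × C: 2 H each → 4
  2 × Cl: no H
  1 × C: 1 H
  1 × C: no H
  1 × O: 1 H
  1 × O: no H
  1 × S (aromatic): no H
  Total hydrogens = 6.
Molecular formula: C8H6Cl2O2S

C8H6Cl2O2S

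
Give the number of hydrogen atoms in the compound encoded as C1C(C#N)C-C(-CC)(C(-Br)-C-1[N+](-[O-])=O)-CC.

17

Hydrogens are implicit in SMILES; fill each atom to its normal valence:
  4 × C: 2 H each → 8
  3 × C: 1 H each → 3
  2 × C: 3 H each → 6
  2 × C: no H
  1 × Br: no H
  1 × N (charge +1): no H
  1 × N: no H
  1 × O: no H
  1 × O (charge -1): no H
  Total hydrogens = 17.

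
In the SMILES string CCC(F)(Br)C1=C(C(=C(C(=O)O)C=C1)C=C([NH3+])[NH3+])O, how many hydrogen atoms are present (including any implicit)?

16

Hydrogens are implicit in SMILES; fill each atom to its normal valence:
  4 × C (aromatic): no H
  3 × C: no H
  2 × C (aromatic): 1 H each → 2
  2 × N (charge +1): 3 H each → 6
  2 × O: 1 H each → 2
  1 × Br: no H
  1 × C: 3 H
  1 × C: 2 H
  1 × C: 1 H
  1 × F: no H
  1 × O: no H
  Total hydrogens = 16.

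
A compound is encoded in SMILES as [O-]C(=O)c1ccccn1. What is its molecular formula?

Heavy atoms from the SMILES: 6 C, 1 N, 2 O.
Implicit hydrogens by atom environment:
  4 × C (aromatic): 1 H each → 4
  1 × C (aromatic): no H
  1 × C: no H
  1 × N (aromatic): no H
  1 × O: no H
  1 × O (charge -1): no H
  Total hydrogens = 4.
Net charge -1.
Molecular formula: C6H4NO2-

C6H4NO2-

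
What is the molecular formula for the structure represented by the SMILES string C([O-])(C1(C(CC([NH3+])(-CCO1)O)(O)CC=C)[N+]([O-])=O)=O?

C10H16N2O7

Heavy atoms from the SMILES: 10 C, 2 N, 7 O.
Implicit hydrogens by atom environment:
  5 × C: 2 H each → 10
  4 × C: no H
  3 × O: no H
  2 × O: 1 H each → 2
  2 × O (charge -1): no H
  1 × C: 1 H
  1 × N (charge +1): 3 H
  1 × N (charge +1): no H
  Total hydrogens = 16.
Molecular formula: C10H16N2O7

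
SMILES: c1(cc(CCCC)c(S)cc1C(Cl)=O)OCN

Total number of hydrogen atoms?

Hydrogens are implicit in SMILES; fill each atom to its normal valence:
  4 × C: 2 H each → 8
  4 × C (aromatic): no H
  2 × C (aromatic): 1 H each → 2
  2 × O: no H
  1 × C: 3 H
  1 × C: no H
  1 × Cl: no H
  1 × N: 2 H
  1 × S: 1 H
  Total hydrogens = 16.

16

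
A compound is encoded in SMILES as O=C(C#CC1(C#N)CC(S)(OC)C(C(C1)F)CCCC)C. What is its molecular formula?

Heavy atoms from the SMILES: 16 C, 1 F, 1 N, 2 O, 1 S.
Implicit hydrogens by atom environment:
  6 × C: no H
  5 × C: 2 H each → 10
  3 × C: 3 H each → 9
  2 × C: 1 H each → 2
  2 × O: no H
  1 × F: no H
  1 × N: no H
  1 × S: 1 H
  Total hydrogens = 22.
Molecular formula: C16H22FNO2S

C16H22FNO2S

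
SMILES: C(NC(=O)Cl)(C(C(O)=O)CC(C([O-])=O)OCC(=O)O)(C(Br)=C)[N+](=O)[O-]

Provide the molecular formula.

C11H11BrClN2O10-

Heavy atoms from the SMILES: 1 Br, 11 C, 1 Cl, 2 N, 10 O.
Implicit hydrogens by atom environment:
  6 × C: no H
  6 × O: no H
  3 × C: 2 H each → 6
  2 × C: 1 H each → 2
  2 × O: 1 H each → 2
  2 × O (charge -1): no H
  1 × Br: no H
  1 × Cl: no H
  1 × N: 1 H
  1 × N (charge +1): no H
  Total hydrogens = 11.
Net charge -1.
Molecular formula: C11H11BrClN2O10-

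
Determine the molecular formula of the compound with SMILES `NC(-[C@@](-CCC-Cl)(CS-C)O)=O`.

Heavy atoms from the SMILES: 7 C, 1 Cl, 1 N, 2 O, 1 S.
Implicit hydrogens by atom environment:
  4 × C: 2 H each → 8
  2 × C: no H
  1 × C: 3 H
  1 × Cl: no H
  1 × N: 2 H
  1 × O: 1 H
  1 × O: no H
  1 × S: no H
  Total hydrogens = 14.
Molecular formula: C7H14ClNO2S

C7H14ClNO2S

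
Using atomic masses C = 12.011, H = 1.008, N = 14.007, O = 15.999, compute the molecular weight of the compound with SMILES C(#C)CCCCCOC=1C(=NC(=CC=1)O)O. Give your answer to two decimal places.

221.26

Molecular formula: C12H15NO3.
M = 12×12.011 + 15×1.008 + 1×14.007 + 3×15.999 = 221.26 g/mol.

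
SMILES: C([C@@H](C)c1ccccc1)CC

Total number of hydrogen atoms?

Hydrogens are implicit in SMILES; fill each atom to its normal valence:
  5 × C (aromatic): 1 H each → 5
  2 × C: 3 H each → 6
  2 × C: 2 H each → 4
  1 × C: 1 H
  1 × C (aromatic): no H
  Total hydrogens = 16.

16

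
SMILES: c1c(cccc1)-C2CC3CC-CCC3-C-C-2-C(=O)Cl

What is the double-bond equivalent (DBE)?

7

Molecular formula from the SMILES: C17H21ClO.
DoU = (2C + 2 + N − H − X)/2 = (2·17 + 2 + 0 − 21 − 1)/2 = 14/2 = 7.
(Structurally: 3 ring(s) + 4 π bond(s) = 7.)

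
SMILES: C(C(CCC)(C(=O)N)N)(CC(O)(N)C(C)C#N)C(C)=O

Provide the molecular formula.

C13H24N4O3

Heavy atoms from the SMILES: 13 C, 4 N, 3 O.
Implicit hydrogens by atom environment:
  5 × C: no H
  3 × C: 3 H each → 9
  3 × C: 2 H each → 6
  3 × N: 2 H each → 6
  2 × C: 1 H each → 2
  2 × O: no H
  1 × N: no H
  1 × O: 1 H
  Total hydrogens = 24.
Molecular formula: C13H24N4O3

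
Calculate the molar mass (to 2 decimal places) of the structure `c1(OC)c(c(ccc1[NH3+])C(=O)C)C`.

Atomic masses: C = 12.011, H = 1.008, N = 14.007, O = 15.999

180.23

Molecular formula: C10H14NO2+.
M = 10×12.011 + 14×1.008 + 1×14.007 + 2×15.999 = 180.23 g/mol.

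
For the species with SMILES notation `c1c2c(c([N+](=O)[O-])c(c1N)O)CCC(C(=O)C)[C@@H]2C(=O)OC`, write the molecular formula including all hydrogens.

Heavy atoms from the SMILES: 14 C, 2 N, 6 O.
Implicit hydrogens by atom environment:
  5 × C (aromatic): no H
  4 × O: no H
  2 × C: 3 H each → 6
  2 × C: 2 H each → 4
  2 × C: 1 H each → 2
  2 × C: no H
  1 × C (aromatic): 1 H
  1 × N: 2 H
  1 × N (charge +1): no H
  1 × O: 1 H
  1 × O (charge -1): no H
  Total hydrogens = 16.
Molecular formula: C14H16N2O6

C14H16N2O6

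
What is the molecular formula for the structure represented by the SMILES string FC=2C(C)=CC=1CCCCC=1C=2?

C11H13F

Heavy atoms from the SMILES: 11 C, 1 F.
Implicit hydrogens by atom environment:
  4 × C: 2 H each → 8
  4 × C (aromatic): no H
  2 × C (aromatic): 1 H each → 2
  1 × C: 3 H
  1 × F: no H
  Total hydrogens = 13.
Molecular formula: C11H13F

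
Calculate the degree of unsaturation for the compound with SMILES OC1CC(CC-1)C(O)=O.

2

Molecular formula from the SMILES: C6H10O3.
DoU = (2C + 2 + N − H − X)/2 = (2·6 + 2 + 0 − 10 − 0)/2 = 4/2 = 2.
(Structurally: 1 ring(s) + 1 π bond(s) = 2.)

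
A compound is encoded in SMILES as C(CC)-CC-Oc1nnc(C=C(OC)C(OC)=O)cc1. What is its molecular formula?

C14H20N2O4

Heavy atoms from the SMILES: 14 C, 2 N, 4 O.
Implicit hydrogens by atom environment:
  4 × C: 2 H each → 8
  4 × O: no H
  3 × C: 3 H each → 9
  2 × C (aromatic): 1 H each → 2
  2 × C (aromatic): no H
  2 × C: no H
  2 × N (aromatic): no H
  1 × C: 1 H
  Total hydrogens = 20.
Molecular formula: C14H20N2O4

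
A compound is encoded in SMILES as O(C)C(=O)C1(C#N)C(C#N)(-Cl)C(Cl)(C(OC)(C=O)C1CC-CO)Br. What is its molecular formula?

C14H15BrCl2N2O5

Heavy atoms from the SMILES: 1 Br, 14 C, 2 Cl, 2 N, 5 O.
Implicit hydrogens by atom environment:
  7 × C: no H
  4 × O: no H
  3 × C: 2 H each → 6
  2 × C: 3 H each → 6
  2 × C: 1 H each → 2
  2 × Cl: no H
  2 × N: no H
  1 × Br: no H
  1 × O: 1 H
  Total hydrogens = 15.
Molecular formula: C14H15BrCl2N2O5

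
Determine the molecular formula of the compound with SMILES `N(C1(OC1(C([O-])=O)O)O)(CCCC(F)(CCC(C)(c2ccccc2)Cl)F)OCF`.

Heavy atoms from the SMILES: 18 C, 1 Cl, 3 F, 1 N, 6 O.
Implicit hydrogens by atom environment:
  6 × C: 2 H each → 12
  5 × C (aromatic): 1 H each → 5
  5 × C: no H
  3 × F: no H
  3 × O: no H
  2 × O: 1 H each → 2
  1 × C: 3 H
  1 × C (aromatic): no H
  1 × Cl: no H
  1 × N: no H
  1 × O (charge -1): no H
  Total hydrogens = 22.
Net charge -1.
Molecular formula: C18H22ClF3NO6-

C18H22ClF3NO6-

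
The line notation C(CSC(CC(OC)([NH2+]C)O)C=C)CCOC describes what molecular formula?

C12H26NO3S+

Heavy atoms from the SMILES: 12 C, 1 N, 3 O, 1 S.
Implicit hydrogens by atom environment:
  6 × C: 2 H each → 12
  3 × C: 3 H each → 9
  2 × C: 1 H each → 2
  2 × O: no H
  1 × C: no H
  1 × N (charge +1): 2 H
  1 × O: 1 H
  1 × S: no H
  Total hydrogens = 26.
Net charge +1.
Molecular formula: C12H26NO3S+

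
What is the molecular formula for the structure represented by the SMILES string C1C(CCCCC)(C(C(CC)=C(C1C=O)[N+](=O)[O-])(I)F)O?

C14H21FINO4

Heavy atoms from the SMILES: 14 C, 1 F, 1 I, 1 N, 4 O.
Implicit hydrogens by atom environment:
  6 × C: 2 H each → 12
  4 × C: no H
  2 × C: 3 H each → 6
  2 × C: 1 H each → 2
  2 × O: no H
  1 × F: no H
  1 × I: no H
  1 × N (charge +1): no H
  1 × O: 1 H
  1 × O (charge -1): no H
  Total hydrogens = 21.
Molecular formula: C14H21FINO4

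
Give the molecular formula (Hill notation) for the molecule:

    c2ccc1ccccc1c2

Heavy atoms from the SMILES: 10 C.
Implicit hydrogens by atom environment:
  8 × C (aromatic): 1 H each → 8
  2 × C (aromatic): no H
  Total hydrogens = 8.
Molecular formula: C10H8

C10H8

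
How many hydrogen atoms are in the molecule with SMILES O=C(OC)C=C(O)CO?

8

Hydrogens are implicit in SMILES; fill each atom to its normal valence:
  2 × C: no H
  2 × O: 1 H each → 2
  2 × O: no H
  1 × C: 3 H
  1 × C: 2 H
  1 × C: 1 H
  Total hydrogens = 8.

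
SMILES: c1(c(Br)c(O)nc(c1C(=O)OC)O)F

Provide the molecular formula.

C7H5BrFNO4

Heavy atoms from the SMILES: 1 Br, 7 C, 1 F, 1 N, 4 O.
Implicit hydrogens by atom environment:
  5 × C (aromatic): no H
  2 × O: 1 H each → 2
  2 × O: no H
  1 × Br: no H
  1 × C: 3 H
  1 × C: no H
  1 × F: no H
  1 × N (aromatic): no H
  Total hydrogens = 5.
Molecular formula: C7H5BrFNO4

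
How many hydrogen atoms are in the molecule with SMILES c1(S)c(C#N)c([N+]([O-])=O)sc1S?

2

Hydrogens are implicit in SMILES; fill each atom to its normal valence:
  4 × C (aromatic): no H
  2 × S: 1 H each → 2
  1 × C: no H
  1 × N (charge +1): no H
  1 × N: no H
  1 × O: no H
  1 × O (charge -1): no H
  1 × S (aromatic): no H
  Total hydrogens = 2.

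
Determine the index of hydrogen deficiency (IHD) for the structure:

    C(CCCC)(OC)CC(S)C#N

Molecular formula from the SMILES: C9H17NOS.
DoU = (2C + 2 + N − H − X)/2 = (2·9 + 2 + 1 − 17 − 0)/2 = 4/2 = 2.
(Structurally: 0 ring(s) + 2 π bond(s) = 2.)

2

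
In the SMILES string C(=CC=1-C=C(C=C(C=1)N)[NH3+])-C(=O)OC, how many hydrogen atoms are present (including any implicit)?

13

Hydrogens are implicit in SMILES; fill each atom to its normal valence:
  3 × C (aromatic): 1 H each → 3
  3 × C (aromatic): no H
  2 × C: 1 H each → 2
  2 × O: no H
  1 × C: 3 H
  1 × C: no H
  1 × N (charge +1): 3 H
  1 × N: 2 H
  Total hydrogens = 13.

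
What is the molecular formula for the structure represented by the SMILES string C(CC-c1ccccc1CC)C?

Heavy atoms from the SMILES: 12 C.
Implicit hydrogens by atom environment:
  4 × C: 2 H each → 8
  4 × C (aromatic): 1 H each → 4
  2 × C: 3 H each → 6
  2 × C (aromatic): no H
  Total hydrogens = 18.
Molecular formula: C12H18

C12H18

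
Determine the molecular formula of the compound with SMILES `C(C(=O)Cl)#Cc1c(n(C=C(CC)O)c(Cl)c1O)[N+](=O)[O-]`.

C11H8Cl2N2O5

Heavy atoms from the SMILES: 11 C, 2 Cl, 2 N, 5 O.
Implicit hydrogens by atom environment:
  4 × C (aromatic): no H
  4 × C: no H
  2 × Cl: no H
  2 × O: 1 H each → 2
  2 × O: no H
  1 × C: 3 H
  1 × C: 2 H
  1 × C: 1 H
  1 × N (aromatic): no H
  1 × N (charge +1): no H
  1 × O (charge -1): no H
  Total hydrogens = 8.
Molecular formula: C11H8Cl2N2O5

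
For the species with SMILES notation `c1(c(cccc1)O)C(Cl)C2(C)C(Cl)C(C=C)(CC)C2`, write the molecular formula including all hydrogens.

Heavy atoms from the SMILES: 16 C, 2 Cl, 1 O.
Implicit hydrogens by atom environment:
  4 × C (aromatic): 1 H each → 4
  3 × C: 2 H each → 6
  3 × C: 1 H each → 3
  2 × C: 3 H each → 6
  2 × C: no H
  2 × C (aromatic): no H
  2 × Cl: no H
  1 × O: 1 H
  Total hydrogens = 20.
Molecular formula: C16H20Cl2O

C16H20Cl2O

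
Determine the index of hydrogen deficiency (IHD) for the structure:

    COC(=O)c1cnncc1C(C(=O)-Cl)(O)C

Molecular formula from the SMILES: C9H9ClN2O4.
DoU = (2C + 2 + N − H − X)/2 = (2·9 + 2 + 2 − 9 − 1)/2 = 12/2 = 6.
(Structurally: 1 ring(s) + 5 π bond(s) = 6.)

6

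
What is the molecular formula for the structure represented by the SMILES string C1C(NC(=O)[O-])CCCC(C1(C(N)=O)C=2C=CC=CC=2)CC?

C17H23N2O3-

Heavy atoms from the SMILES: 17 C, 2 N, 3 O.
Implicit hydrogens by atom environment:
  5 × C: 2 H each → 10
  5 × C (aromatic): 1 H each → 5
  3 × C: no H
  2 × C: 1 H each → 2
  2 × O: no H
  1 × C: 3 H
  1 × C (aromatic): no H
  1 × N: 2 H
  1 × N: 1 H
  1 × O (charge -1): no H
  Total hydrogens = 23.
Net charge -1.
Molecular formula: C17H23N2O3-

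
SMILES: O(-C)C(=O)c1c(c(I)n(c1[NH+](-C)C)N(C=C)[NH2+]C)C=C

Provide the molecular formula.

Heavy atoms from the SMILES: 13 C, 1 I, 4 N, 2 O.
Implicit hydrogens by atom environment:
  4 × C: 3 H each → 12
  4 × C (aromatic): no H
  2 × C: 2 H each → 4
  2 × C: 1 H each → 2
  2 × O: no H
  1 × C: no H
  1 × I: no H
  1 × N (charge +1): 2 H
  1 × N (charge +1): 1 H
  1 × N (aromatic): no H
  1 × N: no H
  Total hydrogens = 21.
Net charge +2.
Molecular formula: [C13H21IN4O2]2+

[C13H21IN4O2]2+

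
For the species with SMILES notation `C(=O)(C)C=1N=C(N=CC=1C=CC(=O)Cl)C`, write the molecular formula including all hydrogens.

C10H9ClN2O2

Heavy atoms from the SMILES: 10 C, 1 Cl, 2 N, 2 O.
Implicit hydrogens by atom environment:
  3 × C (aromatic): no H
  2 × C: 3 H each → 6
  2 × C: 1 H each → 2
  2 × C: no H
  2 × N (aromatic): no H
  2 × O: no H
  1 × C (aromatic): 1 H
  1 × Cl: no H
  Total hydrogens = 9.
Molecular formula: C10H9ClN2O2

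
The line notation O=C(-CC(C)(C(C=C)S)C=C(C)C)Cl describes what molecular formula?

Heavy atoms from the SMILES: 11 C, 1 Cl, 1 O, 1 S.
Implicit hydrogens by atom environment:
  3 × C: 3 H each → 9
  3 × C: 1 H each → 3
  3 × C: no H
  2 × C: 2 H each → 4
  1 × Cl: no H
  1 × O: no H
  1 × S: 1 H
  Total hydrogens = 17.
Molecular formula: C11H17ClOS

C11H17ClOS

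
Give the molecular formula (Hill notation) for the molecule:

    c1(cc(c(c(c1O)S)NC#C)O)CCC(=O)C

C12H13NO3S

Heavy atoms from the SMILES: 12 C, 1 N, 3 O, 1 S.
Implicit hydrogens by atom environment:
  5 × C (aromatic): no H
  2 × C: 2 H each → 4
  2 × C: no H
  2 × O: 1 H each → 2
  1 × C: 3 H
  1 × C (aromatic): 1 H
  1 × C: 1 H
  1 × N: 1 H
  1 × O: no H
  1 × S: 1 H
  Total hydrogens = 13.
Molecular formula: C12H13NO3S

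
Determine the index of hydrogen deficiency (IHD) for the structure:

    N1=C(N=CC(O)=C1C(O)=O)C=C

6

Molecular formula from the SMILES: C7H6N2O3.
DoU = (2C + 2 + N − H − X)/2 = (2·7 + 2 + 2 − 6 − 0)/2 = 12/2 = 6.
(Structurally: 1 ring(s) + 5 π bond(s) = 6.)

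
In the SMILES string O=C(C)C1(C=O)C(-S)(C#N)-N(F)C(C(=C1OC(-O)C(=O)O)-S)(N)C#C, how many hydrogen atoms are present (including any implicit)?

12

Hydrogens are implicit in SMILES; fill each atom to its normal valence:
  9 × C: no H
  4 × O: no H
  3 × C: 1 H each → 3
  2 × N: no H
  2 × O: 1 H each → 2
  2 × S: 1 H each → 2
  1 × C: 3 H
  1 × F: no H
  1 × N: 2 H
  Total hydrogens = 12.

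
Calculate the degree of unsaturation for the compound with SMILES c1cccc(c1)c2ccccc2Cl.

Molecular formula from the SMILES: C12H9Cl.
DoU = (2C + 2 + N − H − X)/2 = (2·12 + 2 + 0 − 9 − 1)/2 = 16/2 = 8.
(Structurally: 2 ring(s) + 6 π bond(s) = 8.)

8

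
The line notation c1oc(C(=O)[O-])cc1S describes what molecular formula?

Heavy atoms from the SMILES: 5 C, 3 O, 1 S.
Implicit hydrogens by atom environment:
  2 × C (aromatic): 1 H each → 2
  2 × C (aromatic): no H
  1 × C: no H
  1 × O (aromatic): no H
  1 × O: no H
  1 × O (charge -1): no H
  1 × S: 1 H
  Total hydrogens = 3.
Net charge -1.
Molecular formula: C5H3O3S-

C5H3O3S-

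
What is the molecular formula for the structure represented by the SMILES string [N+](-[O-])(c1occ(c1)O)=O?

C4H3NO4

Heavy atoms from the SMILES: 4 C, 1 N, 4 O.
Implicit hydrogens by atom environment:
  2 × C (aromatic): 1 H each → 2
  2 × C (aromatic): no H
  1 × N (charge +1): no H
  1 × O: 1 H
  1 × O (aromatic): no H
  1 × O: no H
  1 × O (charge -1): no H
  Total hydrogens = 3.
Molecular formula: C4H3NO4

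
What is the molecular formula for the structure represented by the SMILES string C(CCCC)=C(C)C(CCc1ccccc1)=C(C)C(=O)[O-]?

C19H25O2-

Heavy atoms from the SMILES: 19 C, 2 O.
Implicit hydrogens by atom environment:
  5 × C: 2 H each → 10
  5 × C (aromatic): 1 H each → 5
  4 × C: no H
  3 × C: 3 H each → 9
  1 × C: 1 H
  1 × C (aromatic): no H
  1 × O: no H
  1 × O (charge -1): no H
  Total hydrogens = 25.
Net charge -1.
Molecular formula: C19H25O2-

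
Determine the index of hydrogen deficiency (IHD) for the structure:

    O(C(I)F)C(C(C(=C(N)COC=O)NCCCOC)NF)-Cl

2

Molecular formula from the SMILES: C11H19ClF2IN3O4.
DoU = (2C + 2 + N − H − X)/2 = (2·11 + 2 + 3 − 19 − 4)/2 = 4/2 = 2.
(Structurally: 0 ring(s) + 2 π bond(s) = 2.)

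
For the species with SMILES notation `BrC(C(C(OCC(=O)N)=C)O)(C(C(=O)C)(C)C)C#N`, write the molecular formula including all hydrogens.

Heavy atoms from the SMILES: 1 Br, 12 C, 2 N, 4 O.
Implicit hydrogens by atom environment:
  6 × C: no H
  3 × C: 3 H each → 9
  3 × O: no H
  2 × C: 2 H each → 4
  1 × Br: no H
  1 × C: 1 H
  1 × N: 2 H
  1 × N: no H
  1 × O: 1 H
  Total hydrogens = 17.
Molecular formula: C12H17BrN2O4

C12H17BrN2O4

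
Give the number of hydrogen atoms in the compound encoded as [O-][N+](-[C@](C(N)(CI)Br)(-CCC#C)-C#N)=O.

Hydrogens are implicit in SMILES; fill each atom to its normal valence:
  4 × C: no H
  3 × C: 2 H each → 6
  1 × Br: no H
  1 × C: 1 H
  1 × I: no H
  1 × N: 2 H
  1 × N (charge +1): no H
  1 × N: no H
  1 × O: no H
  1 × O (charge -1): no H
  Total hydrogens = 9.

9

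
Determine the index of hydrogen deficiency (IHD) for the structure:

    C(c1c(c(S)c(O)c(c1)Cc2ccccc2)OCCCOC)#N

10

Molecular formula from the SMILES: C18H19NO3S.
DoU = (2C + 2 + N − H − X)/2 = (2·18 + 2 + 1 − 19 − 0)/2 = 20/2 = 10.
(Structurally: 2 ring(s) + 8 π bond(s) = 10.)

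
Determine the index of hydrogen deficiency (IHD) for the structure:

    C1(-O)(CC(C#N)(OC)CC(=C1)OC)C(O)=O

5

Molecular formula from the SMILES: C10H13NO5.
DoU = (2C + 2 + N − H − X)/2 = (2·10 + 2 + 1 − 13 − 0)/2 = 10/2 = 5.
(Structurally: 1 ring(s) + 4 π bond(s) = 5.)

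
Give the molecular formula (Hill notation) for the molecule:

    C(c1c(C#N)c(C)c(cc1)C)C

C11H13N

Heavy atoms from the SMILES: 11 C, 1 N.
Implicit hydrogens by atom environment:
  4 × C (aromatic): no H
  3 × C: 3 H each → 9
  2 × C (aromatic): 1 H each → 2
  1 × C: 2 H
  1 × C: no H
  1 × N: no H
  Total hydrogens = 13.
Molecular formula: C11H13N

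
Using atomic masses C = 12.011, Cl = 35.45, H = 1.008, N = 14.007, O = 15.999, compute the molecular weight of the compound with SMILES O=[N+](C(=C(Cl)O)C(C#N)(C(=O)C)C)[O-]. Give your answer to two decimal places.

218.59

Molecular formula: C7H7ClN2O4.
M = 7×12.011 + 1×35.45 + 7×1.008 + 2×14.007 + 4×15.999 = 218.59 g/mol.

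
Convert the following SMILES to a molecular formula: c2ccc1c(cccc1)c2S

C10H8S

Heavy atoms from the SMILES: 10 C, 1 S.
Implicit hydrogens by atom environment:
  7 × C (aromatic): 1 H each → 7
  3 × C (aromatic): no H
  1 × S: 1 H
  Total hydrogens = 8.
Molecular formula: C10H8S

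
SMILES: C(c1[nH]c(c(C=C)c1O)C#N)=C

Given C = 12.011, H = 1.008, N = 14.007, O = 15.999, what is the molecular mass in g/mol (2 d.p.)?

160.18

Molecular formula: C9H8N2O.
M = 9×12.011 + 8×1.008 + 2×14.007 + 1×15.999 = 160.18 g/mol.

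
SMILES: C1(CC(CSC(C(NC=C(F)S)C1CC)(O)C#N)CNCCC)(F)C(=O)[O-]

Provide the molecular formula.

C17H26F2N3O3S2-

Heavy atoms from the SMILES: 17 C, 2 F, 3 N, 3 O, 2 S.
Implicit hydrogens by atom environment:
  6 × C: 2 H each → 12
  5 × C: no H
  4 × C: 1 H each → 4
  2 × C: 3 H each → 6
  2 × F: no H
  2 × N: 1 H each → 2
  1 × N: no H
  1 × O: 1 H
  1 × O: no H
  1 × O (charge -1): no H
  1 × S: 1 H
  1 × S: no H
  Total hydrogens = 26.
Net charge -1.
Molecular formula: C17H26F2N3O3S2-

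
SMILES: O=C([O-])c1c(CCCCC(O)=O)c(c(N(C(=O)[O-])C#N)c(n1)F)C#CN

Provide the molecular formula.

Heavy atoms from the SMILES: 15 C, 1 F, 4 N, 6 O.
Implicit hydrogens by atom environment:
  6 × C: no H
  5 × C (aromatic): no H
  4 × C: 2 H each → 8
  3 × O: no H
  2 × N: no H
  2 × O (charge -1): no H
  1 × F: no H
  1 × N: 2 H
  1 × N (aromatic): no H
  1 × O: 1 H
  Total hydrogens = 11.
Net charge -2.
Molecular formula: [C15H11FN4O6]2-

[C15H11FN4O6]2-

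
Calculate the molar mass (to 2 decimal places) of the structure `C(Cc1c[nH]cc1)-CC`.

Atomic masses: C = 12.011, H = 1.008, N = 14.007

123.20

Molecular formula: C8H13N.
M = 8×12.011 + 13×1.008 + 1×14.007 = 123.20 g/mol.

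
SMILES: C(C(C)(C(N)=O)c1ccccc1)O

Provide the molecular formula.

C10H13NO2

Heavy atoms from the SMILES: 10 C, 1 N, 2 O.
Implicit hydrogens by atom environment:
  5 × C (aromatic): 1 H each → 5
  2 × C: no H
  1 × C: 3 H
  1 × C: 2 H
  1 × C (aromatic): no H
  1 × N: 2 H
  1 × O: 1 H
  1 × O: no H
  Total hydrogens = 13.
Molecular formula: C10H13NO2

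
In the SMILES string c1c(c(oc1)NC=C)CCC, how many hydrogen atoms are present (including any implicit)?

13

Hydrogens are implicit in SMILES; fill each atom to its normal valence:
  3 × C: 2 H each → 6
  2 × C (aromatic): 1 H each → 2
  2 × C (aromatic): no H
  1 × C: 3 H
  1 × C: 1 H
  1 × N: 1 H
  1 × O (aromatic): no H
  Total hydrogens = 13.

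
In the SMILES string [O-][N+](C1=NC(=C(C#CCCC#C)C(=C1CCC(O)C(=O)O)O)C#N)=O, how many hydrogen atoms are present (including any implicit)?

Hydrogens are implicit in SMILES; fill each atom to its normal valence:
  5 × C (aromatic): no H
  5 × C: no H
  4 × C: 2 H each → 8
  3 × O: 1 H each → 3
  2 × C: 1 H each → 2
  2 × O: no H
  1 × N (aromatic): no H
  1 × N: no H
  1 × N (charge +1): no H
  1 × O (charge -1): no H
  Total hydrogens = 13.

13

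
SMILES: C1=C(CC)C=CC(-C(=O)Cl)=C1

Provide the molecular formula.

Heavy atoms from the SMILES: 9 C, 1 Cl, 1 O.
Implicit hydrogens by atom environment:
  4 × C (aromatic): 1 H each → 4
  2 × C (aromatic): no H
  1 × C: 3 H
  1 × C: 2 H
  1 × C: no H
  1 × Cl: no H
  1 × O: no H
  Total hydrogens = 9.
Molecular formula: C9H9ClO

C9H9ClO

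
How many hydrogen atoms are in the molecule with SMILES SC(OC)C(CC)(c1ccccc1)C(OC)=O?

18

Hydrogens are implicit in SMILES; fill each atom to its normal valence:
  5 × C (aromatic): 1 H each → 5
  3 × C: 3 H each → 9
  3 × O: no H
  2 × C: no H
  1 × C: 2 H
  1 × C: 1 H
  1 × C (aromatic): no H
  1 × S: 1 H
  Total hydrogens = 18.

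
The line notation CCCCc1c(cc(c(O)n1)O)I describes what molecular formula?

C9H12INO2

Heavy atoms from the SMILES: 9 C, 1 I, 1 N, 2 O.
Implicit hydrogens by atom environment:
  4 × C (aromatic): no H
  3 × C: 2 H each → 6
  2 × O: 1 H each → 2
  1 × C: 3 H
  1 × C (aromatic): 1 H
  1 × I: no H
  1 × N (aromatic): no H
  Total hydrogens = 12.
Molecular formula: C9H12INO2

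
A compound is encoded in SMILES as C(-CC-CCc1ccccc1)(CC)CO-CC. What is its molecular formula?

C16H26O

Heavy atoms from the SMILES: 16 C, 1 O.
Implicit hydrogens by atom environment:
  7 × C: 2 H each → 14
  5 × C (aromatic): 1 H each → 5
  2 × C: 3 H each → 6
  1 × C: 1 H
  1 × C (aromatic): no H
  1 × O: no H
  Total hydrogens = 26.
Molecular formula: C16H26O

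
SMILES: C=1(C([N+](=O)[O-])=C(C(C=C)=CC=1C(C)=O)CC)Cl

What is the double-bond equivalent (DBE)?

7

Molecular formula from the SMILES: C12H12ClNO3.
DoU = (2C + 2 + N − H − X)/2 = (2·12 + 2 + 1 − 12 − 1)/2 = 14/2 = 7.
(Structurally: 1 ring(s) + 6 π bond(s) = 7.)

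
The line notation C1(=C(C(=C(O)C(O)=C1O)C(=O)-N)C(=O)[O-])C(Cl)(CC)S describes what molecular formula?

C11H11ClNO6S-

Heavy atoms from the SMILES: 11 C, 1 Cl, 1 N, 6 O, 1 S.
Implicit hydrogens by atom environment:
  6 × C (aromatic): no H
  3 × C: no H
  3 × O: 1 H each → 3
  2 × O: no H
  1 × C: 3 H
  1 × C: 2 H
  1 × Cl: no H
  1 × N: 2 H
  1 × O (charge -1): no H
  1 × S: 1 H
  Total hydrogens = 11.
Net charge -1.
Molecular formula: C11H11ClNO6S-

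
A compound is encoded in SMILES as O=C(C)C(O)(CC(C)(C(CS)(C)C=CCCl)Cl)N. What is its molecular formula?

C12H21Cl2NO2S

Heavy atoms from the SMILES: 12 C, 2 Cl, 1 N, 2 O, 1 S.
Implicit hydrogens by atom environment:
  4 × C: no H
  3 × C: 3 H each → 9
  3 × C: 2 H each → 6
  2 × C: 1 H each → 2
  2 × Cl: no H
  1 × N: 2 H
  1 × O: 1 H
  1 × O: no H
  1 × S: 1 H
  Total hydrogens = 21.
Molecular formula: C12H21Cl2NO2S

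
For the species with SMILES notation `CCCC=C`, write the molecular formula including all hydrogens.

C5H10

Heavy atoms from the SMILES: 5 C.
Implicit hydrogens by atom environment:
  3 × C: 2 H each → 6
  1 × C: 3 H
  1 × C: 1 H
  Total hydrogens = 10.
Molecular formula: C5H10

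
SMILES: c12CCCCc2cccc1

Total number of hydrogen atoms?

Hydrogens are implicit in SMILES; fill each atom to its normal valence:
  4 × C: 2 H each → 8
  4 × C (aromatic): 1 H each → 4
  2 × C (aromatic): no H
  Total hydrogens = 12.

12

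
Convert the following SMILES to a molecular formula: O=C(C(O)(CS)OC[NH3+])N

C4H11N2O3S+

Heavy atoms from the SMILES: 4 C, 2 N, 3 O, 1 S.
Implicit hydrogens by atom environment:
  2 × C: 2 H each → 4
  2 × C: no H
  2 × O: no H
  1 × N (charge +1): 3 H
  1 × N: 2 H
  1 × O: 1 H
  1 × S: 1 H
  Total hydrogens = 11.
Net charge +1.
Molecular formula: C4H11N2O3S+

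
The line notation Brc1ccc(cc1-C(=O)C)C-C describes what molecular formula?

C10H11BrO

Heavy atoms from the SMILES: 1 Br, 10 C, 1 O.
Implicit hydrogens by atom environment:
  3 × C (aromatic): 1 H each → 3
  3 × C (aromatic): no H
  2 × C: 3 H each → 6
  1 × Br: no H
  1 × C: 2 H
  1 × C: no H
  1 × O: no H
  Total hydrogens = 11.
Molecular formula: C10H11BrO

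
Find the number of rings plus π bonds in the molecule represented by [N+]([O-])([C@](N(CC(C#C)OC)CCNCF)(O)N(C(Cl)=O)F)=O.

Molecular formula from the SMILES: C10H15ClF2N4O5.
DoU = (2C + 2 + N − H − X)/2 = (2·10 + 2 + 4 − 15 − 3)/2 = 8/2 = 4.
(Structurally: 0 ring(s) + 4 π bond(s) = 4.)

4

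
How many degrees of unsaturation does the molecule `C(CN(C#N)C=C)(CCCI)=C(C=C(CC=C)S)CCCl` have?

6

Molecular formula from the SMILES: C16H22ClIN2S.
DoU = (2C + 2 + N − H − X)/2 = (2·16 + 2 + 2 − 22 − 2)/2 = 12/2 = 6.
(Structurally: 0 ring(s) + 6 π bond(s) = 6.)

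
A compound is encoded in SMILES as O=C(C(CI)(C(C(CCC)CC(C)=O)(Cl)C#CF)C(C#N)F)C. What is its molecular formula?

C16H19ClF2INO2

Heavy atoms from the SMILES: 16 C, 1 Cl, 2 F, 1 I, 1 N, 2 O.
Implicit hydrogens by atom environment:
  7 × C: no H
  4 × C: 2 H each → 8
  3 × C: 3 H each → 9
  2 × C: 1 H each → 2
  2 × F: no H
  2 × O: no H
  1 × Cl: no H
  1 × I: no H
  1 × N: no H
  Total hydrogens = 19.
Molecular formula: C16H19ClF2INO2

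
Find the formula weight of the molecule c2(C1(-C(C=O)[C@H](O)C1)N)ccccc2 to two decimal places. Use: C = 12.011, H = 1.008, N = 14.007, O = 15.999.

191.23

Molecular formula: C11H13NO2.
M = 11×12.011 + 13×1.008 + 1×14.007 + 2×15.999 = 191.23 g/mol.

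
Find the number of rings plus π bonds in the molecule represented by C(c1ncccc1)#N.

6

Molecular formula from the SMILES: C6H4N2.
DoU = (2C + 2 + N − H − X)/2 = (2·6 + 2 + 2 − 4 − 0)/2 = 12/2 = 6.
(Structurally: 1 ring(s) + 5 π bond(s) = 6.)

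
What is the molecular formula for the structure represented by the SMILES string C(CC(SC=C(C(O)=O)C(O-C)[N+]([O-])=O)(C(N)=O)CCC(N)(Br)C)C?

Heavy atoms from the SMILES: 1 Br, 14 C, 3 N, 6 O, 1 S.
Implicit hydrogens by atom environment:
  5 × C: no H
  4 × C: 2 H each → 8
  4 × O: no H
  3 × C: 3 H each → 9
  2 × C: 1 H each → 2
  2 × N: 2 H each → 4
  1 × Br: no H
  1 × N (charge +1): no H
  1 × O: 1 H
  1 × O (charge -1): no H
  1 × S: no H
  Total hydrogens = 24.
Molecular formula: C14H24BrN3O6S

C14H24BrN3O6S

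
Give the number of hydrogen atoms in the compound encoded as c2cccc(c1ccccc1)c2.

Hydrogens are implicit in SMILES; fill each atom to its normal valence:
  10 × C (aromatic): 1 H each → 10
  2 × C (aromatic): no H
  Total hydrogens = 10.

10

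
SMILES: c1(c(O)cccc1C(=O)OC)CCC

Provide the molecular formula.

C11H14O3

Heavy atoms from the SMILES: 11 C, 3 O.
Implicit hydrogens by atom environment:
  3 × C (aromatic): 1 H each → 3
  3 × C (aromatic): no H
  2 × C: 3 H each → 6
  2 × C: 2 H each → 4
  2 × O: no H
  1 × C: no H
  1 × O: 1 H
  Total hydrogens = 14.
Molecular formula: C11H14O3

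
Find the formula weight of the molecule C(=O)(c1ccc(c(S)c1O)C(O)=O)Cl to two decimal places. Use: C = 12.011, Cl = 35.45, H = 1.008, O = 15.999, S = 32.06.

Molecular formula: C8H5ClO4S.
M = 8×12.011 + 1×35.45 + 5×1.008 + 4×15.999 + 1×32.06 = 232.63 g/mol.

232.63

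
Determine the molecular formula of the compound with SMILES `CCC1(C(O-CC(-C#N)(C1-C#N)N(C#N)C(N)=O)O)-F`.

C11H12FN5O3

Heavy atoms from the SMILES: 11 C, 1 F, 5 N, 3 O.
Implicit hydrogens by atom environment:
  6 × C: no H
  4 × N: no H
  2 × C: 2 H each → 4
  2 × C: 1 H each → 2
  2 × O: no H
  1 × C: 3 H
  1 × F: no H
  1 × N: 2 H
  1 × O: 1 H
  Total hydrogens = 12.
Molecular formula: C11H12FN5O3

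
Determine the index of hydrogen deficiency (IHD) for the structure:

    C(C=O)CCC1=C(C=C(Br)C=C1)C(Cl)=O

6

Molecular formula from the SMILES: C11H10BrClO2.
DoU = (2C + 2 + N − H − X)/2 = (2·11 + 2 + 0 − 10 − 2)/2 = 12/2 = 6.
(Structurally: 1 ring(s) + 5 π bond(s) = 6.)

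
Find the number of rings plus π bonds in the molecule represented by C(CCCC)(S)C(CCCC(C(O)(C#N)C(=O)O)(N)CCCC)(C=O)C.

Molecular formula from the SMILES: C19H34N2O4S.
DoU = (2C + 2 + N − H − X)/2 = (2·19 + 2 + 2 − 34 − 0)/2 = 8/2 = 4.
(Structurally: 0 ring(s) + 4 π bond(s) = 4.)

4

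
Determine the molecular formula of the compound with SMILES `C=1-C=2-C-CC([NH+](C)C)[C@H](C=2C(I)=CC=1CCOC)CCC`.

Heavy atoms from the SMILES: 18 C, 1 I, 1 N, 1 O.
Implicit hydrogens by atom environment:
  6 × C: 2 H each → 12
  4 × C: 3 H each → 12
  4 × C (aromatic): no H
  2 × C (aromatic): 1 H each → 2
  2 × C: 1 H each → 2
  1 × I: no H
  1 × N (charge +1): 1 H
  1 × O: no H
  Total hydrogens = 29.
Net charge +1.
Molecular formula: C18H29INO+

C18H29INO+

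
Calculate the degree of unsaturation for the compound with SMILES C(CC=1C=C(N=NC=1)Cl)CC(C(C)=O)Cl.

5

Molecular formula from the SMILES: C10H12Cl2N2O.
DoU = (2C + 2 + N − H − X)/2 = (2·10 + 2 + 2 − 12 − 2)/2 = 10/2 = 5.
(Structurally: 1 ring(s) + 4 π bond(s) = 5.)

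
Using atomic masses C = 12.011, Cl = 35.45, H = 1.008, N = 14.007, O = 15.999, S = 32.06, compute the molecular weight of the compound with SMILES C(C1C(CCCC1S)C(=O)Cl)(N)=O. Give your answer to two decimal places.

221.70

Molecular formula: C8H12ClNO2S.
M = 8×12.011 + 1×35.45 + 12×1.008 + 1×14.007 + 2×15.999 + 1×32.06 = 221.70 g/mol.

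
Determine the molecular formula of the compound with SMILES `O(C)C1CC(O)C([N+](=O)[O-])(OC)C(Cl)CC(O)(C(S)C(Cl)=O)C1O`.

Heavy atoms from the SMILES: 12 C, 2 Cl, 1 N, 8 O, 1 S.
Implicit hydrogens by atom environment:
  5 × C: 1 H each → 5
  4 × O: no H
  3 × C: no H
  3 × O: 1 H each → 3
  2 × C: 3 H each → 6
  2 × C: 2 H each → 4
  2 × Cl: no H
  1 × N (charge +1): no H
  1 × O (charge -1): no H
  1 × S: 1 H
  Total hydrogens = 19.
Molecular formula: C12H19Cl2NO8S

C12H19Cl2NO8S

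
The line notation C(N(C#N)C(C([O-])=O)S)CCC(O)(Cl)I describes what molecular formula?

C7H9ClIN2O3S-

Heavy atoms from the SMILES: 7 C, 1 Cl, 1 I, 2 N, 3 O, 1 S.
Implicit hydrogens by atom environment:
  3 × C: 2 H each → 6
  3 × C: no H
  2 × N: no H
  1 × C: 1 H
  1 × Cl: no H
  1 × I: no H
  1 × O: 1 H
  1 × O: no H
  1 × O (charge -1): no H
  1 × S: 1 H
  Total hydrogens = 9.
Net charge -1.
Molecular formula: C7H9ClIN2O3S-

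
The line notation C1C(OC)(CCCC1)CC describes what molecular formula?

C9H18O

Heavy atoms from the SMILES: 9 C, 1 O.
Implicit hydrogens by atom environment:
  6 × C: 2 H each → 12
  2 × C: 3 H each → 6
  1 × C: no H
  1 × O: no H
  Total hydrogens = 18.
Molecular formula: C9H18O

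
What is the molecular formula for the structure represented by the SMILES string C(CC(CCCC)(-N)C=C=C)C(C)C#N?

C13H22N2

Heavy atoms from the SMILES: 13 C, 2 N.
Implicit hydrogens by atom environment:
  6 × C: 2 H each → 12
  3 × C: no H
  2 × C: 3 H each → 6
  2 × C: 1 H each → 2
  1 × N: 2 H
  1 × N: no H
  Total hydrogens = 22.
Molecular formula: C13H22N2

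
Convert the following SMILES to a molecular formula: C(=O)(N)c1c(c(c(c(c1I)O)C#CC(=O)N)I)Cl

Heavy atoms from the SMILES: 10 C, 1 Cl, 2 I, 2 N, 3 O.
Implicit hydrogens by atom environment:
  6 × C (aromatic): no H
  4 × C: no H
  2 × I: no H
  2 × N: 2 H each → 4
  2 × O: no H
  1 × Cl: no H
  1 × O: 1 H
  Total hydrogens = 5.
Molecular formula: C10H5ClI2N2O3

C10H5ClI2N2O3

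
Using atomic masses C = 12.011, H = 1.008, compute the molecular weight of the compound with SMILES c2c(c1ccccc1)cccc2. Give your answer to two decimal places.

154.21

Molecular formula: C12H10.
M = 12×12.011 + 10×1.008 = 154.21 g/mol.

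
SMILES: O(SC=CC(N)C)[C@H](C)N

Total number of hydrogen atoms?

Hydrogens are implicit in SMILES; fill each atom to its normal valence:
  4 × C: 1 H each → 4
  2 × C: 3 H each → 6
  2 × N: 2 H each → 4
  1 × O: no H
  1 × S: no H
  Total hydrogens = 14.

14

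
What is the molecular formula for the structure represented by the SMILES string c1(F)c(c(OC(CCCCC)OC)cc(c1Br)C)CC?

C16H24BrFO2

Heavy atoms from the SMILES: 1 Br, 16 C, 1 F, 2 O.
Implicit hydrogens by atom environment:
  5 × C: 2 H each → 10
  5 × C (aromatic): no H
  4 × C: 3 H each → 12
  2 × O: no H
  1 × Br: no H
  1 × C (aromatic): 1 H
  1 × C: 1 H
  1 × F: no H
  Total hydrogens = 24.
Molecular formula: C16H24BrFO2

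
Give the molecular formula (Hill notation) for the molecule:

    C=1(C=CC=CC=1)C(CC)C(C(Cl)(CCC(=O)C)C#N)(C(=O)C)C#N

Heavy atoms from the SMILES: 19 C, 1 Cl, 2 N, 2 O.
Implicit hydrogens by atom environment:
  6 × C: no H
  5 × C (aromatic): 1 H each → 5
  3 × C: 3 H each → 9
  3 × C: 2 H each → 6
  2 × N: no H
  2 × O: no H
  1 × C: 1 H
  1 × C (aromatic): no H
  1 × Cl: no H
  Total hydrogens = 21.
Molecular formula: C19H21ClN2O2

C19H21ClN2O2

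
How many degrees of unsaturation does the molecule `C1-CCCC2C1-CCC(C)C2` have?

Molecular formula from the SMILES: C11H20.
DoU = (2C + 2 + N − H − X)/2 = (2·11 + 2 + 0 − 20 − 0)/2 = 4/2 = 2.
(Structurally: 2 ring(s) + 0 π bond(s) = 2.)

2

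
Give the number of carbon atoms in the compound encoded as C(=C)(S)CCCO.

The symbol for carbon appears 5 times in the SMILES.

5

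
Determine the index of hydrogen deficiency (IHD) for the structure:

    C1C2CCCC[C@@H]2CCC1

2

Molecular formula from the SMILES: C10H18.
DoU = (2C + 2 + N − H − X)/2 = (2·10 + 2 + 0 − 18 − 0)/2 = 4/2 = 2.
(Structurally: 2 ring(s) + 0 π bond(s) = 2.)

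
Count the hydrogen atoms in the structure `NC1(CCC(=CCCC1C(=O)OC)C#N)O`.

16

Hydrogens are implicit in SMILES; fill each atom to its normal valence:
  4 × C: 2 H each → 8
  4 × C: no H
  2 × C: 1 H each → 2
  2 × O: no H
  1 × C: 3 H
  1 × N: 2 H
  1 × N: no H
  1 × O: 1 H
  Total hydrogens = 16.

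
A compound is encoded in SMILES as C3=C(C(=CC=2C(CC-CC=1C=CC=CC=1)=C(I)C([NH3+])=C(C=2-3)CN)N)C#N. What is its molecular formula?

C21H22IN4+

Heavy atoms from the SMILES: 21 C, 1 I, 4 N.
Implicit hydrogens by atom environment:
  9 × C (aromatic): no H
  7 × C (aromatic): 1 H each → 7
  4 × C: 2 H each → 8
  2 × N: 2 H each → 4
  1 × C: no H
  1 × I: no H
  1 × N (charge +1): 3 H
  1 × N: no H
  Total hydrogens = 22.
Net charge +1.
Molecular formula: C21H22IN4+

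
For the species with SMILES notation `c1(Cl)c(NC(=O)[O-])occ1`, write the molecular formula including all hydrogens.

C5H3ClNO3-

Heavy atoms from the SMILES: 5 C, 1 Cl, 1 N, 3 O.
Implicit hydrogens by atom environment:
  2 × C (aromatic): 1 H each → 2
  2 × C (aromatic): no H
  1 × C: no H
  1 × Cl: no H
  1 × N: 1 H
  1 × O (aromatic): no H
  1 × O: no H
  1 × O (charge -1): no H
  Total hydrogens = 3.
Net charge -1.
Molecular formula: C5H3ClNO3-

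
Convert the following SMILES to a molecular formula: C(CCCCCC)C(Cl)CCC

Heavy atoms from the SMILES: 11 C, 1 Cl.
Implicit hydrogens by atom environment:
  8 × C: 2 H each → 16
  2 × C: 3 H each → 6
  1 × C: 1 H
  1 × Cl: no H
  Total hydrogens = 23.
Molecular formula: C11H23Cl

C11H23Cl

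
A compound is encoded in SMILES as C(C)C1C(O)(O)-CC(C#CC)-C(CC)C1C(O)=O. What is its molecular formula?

C14H22O4

Heavy atoms from the SMILES: 14 C, 4 O.
Implicit hydrogens by atom environment:
  4 × C: 1 H each → 4
  4 × C: no H
  3 × C: 3 H each → 9
  3 × C: 2 H each → 6
  3 × O: 1 H each → 3
  1 × O: no H
  Total hydrogens = 22.
Molecular formula: C14H22O4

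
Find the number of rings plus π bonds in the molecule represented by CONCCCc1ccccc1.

4

Molecular formula from the SMILES: C10H15NO.
DoU = (2C + 2 + N − H − X)/2 = (2·10 + 2 + 1 − 15 − 0)/2 = 8/2 = 4.
(Structurally: 1 ring(s) + 3 π bond(s) = 4.)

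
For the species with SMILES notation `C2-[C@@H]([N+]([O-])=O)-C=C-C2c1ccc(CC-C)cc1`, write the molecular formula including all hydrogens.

Heavy atoms from the SMILES: 14 C, 1 N, 2 O.
Implicit hydrogens by atom environment:
  4 × C: 1 H each → 4
  4 × C (aromatic): 1 H each → 4
  3 × C: 2 H each → 6
  2 × C (aromatic): no H
  1 × C: 3 H
  1 × N (charge +1): no H
  1 × O: no H
  1 × O (charge -1): no H
  Total hydrogens = 17.
Molecular formula: C14H17NO2

C14H17NO2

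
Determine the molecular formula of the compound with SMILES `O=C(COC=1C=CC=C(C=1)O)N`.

C8H9NO3

Heavy atoms from the SMILES: 8 C, 1 N, 3 O.
Implicit hydrogens by atom environment:
  4 × C (aromatic): 1 H each → 4
  2 × C (aromatic): no H
  2 × O: no H
  1 × C: 2 H
  1 × C: no H
  1 × N: 2 H
  1 × O: 1 H
  Total hydrogens = 9.
Molecular formula: C8H9NO3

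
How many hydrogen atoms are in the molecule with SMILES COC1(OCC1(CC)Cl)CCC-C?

19

Hydrogens are implicit in SMILES; fill each atom to its normal valence:
  5 × C: 2 H each → 10
  3 × C: 3 H each → 9
  2 × C: no H
  2 × O: no H
  1 × Cl: no H
  Total hydrogens = 19.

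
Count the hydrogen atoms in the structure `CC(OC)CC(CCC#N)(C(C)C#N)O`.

Hydrogens are implicit in SMILES; fill each atom to its normal valence:
  3 × C: 3 H each → 9
  3 × C: 2 H each → 6
  3 × C: no H
  2 × C: 1 H each → 2
  2 × N: no H
  1 × O: 1 H
  1 × O: no H
  Total hydrogens = 18.

18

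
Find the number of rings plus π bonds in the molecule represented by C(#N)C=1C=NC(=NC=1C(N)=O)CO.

Molecular formula from the SMILES: C7H6N4O2.
DoU = (2C + 2 + N − H − X)/2 = (2·7 + 2 + 4 − 6 − 0)/2 = 14/2 = 7.
(Structurally: 1 ring(s) + 6 π bond(s) = 7.)

7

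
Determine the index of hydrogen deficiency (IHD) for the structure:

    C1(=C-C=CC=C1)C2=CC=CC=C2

8

Molecular formula from the SMILES: C12H10.
DoU = (2C + 2 + N − H − X)/2 = (2·12 + 2 + 0 − 10 − 0)/2 = 16/2 = 8.
(Structurally: 2 ring(s) + 6 π bond(s) = 8.)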